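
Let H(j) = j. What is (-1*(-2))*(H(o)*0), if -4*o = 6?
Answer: 0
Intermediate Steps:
o = -3/2 (o = -¼*6 = -3/2 ≈ -1.5000)
(-1*(-2))*(H(o)*0) = (-1*(-2))*(-3/2*0) = 2*0 = 0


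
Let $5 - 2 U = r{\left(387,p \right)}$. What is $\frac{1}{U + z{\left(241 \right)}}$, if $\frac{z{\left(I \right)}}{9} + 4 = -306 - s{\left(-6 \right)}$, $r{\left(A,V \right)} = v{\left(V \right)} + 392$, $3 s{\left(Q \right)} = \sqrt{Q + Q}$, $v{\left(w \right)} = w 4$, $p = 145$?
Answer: $- \frac{13094}{42863641} + \frac{24 i \sqrt{3}}{42863641} \approx -0.00030548 + 9.698 \cdot 10^{-7} i$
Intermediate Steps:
$v{\left(w \right)} = 4 w$
$s{\left(Q \right)} = \frac{\sqrt{2} \sqrt{Q}}{3}$ ($s{\left(Q \right)} = \frac{\sqrt{Q + Q}}{3} = \frac{\sqrt{2 Q}}{3} = \frac{\sqrt{2} \sqrt{Q}}{3}$)
$r{\left(A,V \right)} = 392 + 4 V$ ($r{\left(A,V \right)} = 4 V + 392 = 392 + 4 V$)
$z{\left(I \right)} = -2790 - 6 i \sqrt{3}$ ($z{\left(I \right)} = -36 + 9 \left(-306 - \frac{\sqrt{2} \sqrt{-6}}{3}\right) = -36 + 9 \left(-306 - \frac{\sqrt{2} i \sqrt{6}}{3}\right) = -36 + 9 \left(-306 - \frac{2 i \sqrt{3}}{3}\right) = -36 - \left(2754 + 6 i \sqrt{3}\right) = -2790 - 6 i \sqrt{3}$)
$U = - \frac{967}{2}$ ($U = \frac{5}{2} - \frac{392 + 4 \cdot 145}{2} = \frac{5}{2} - \frac{392 + 580}{2} = \frac{5}{2} - 486 = - \frac{967}{2} \approx -483.5$)
$\frac{1}{U + z{\left(241 \right)}} = \frac{1}{- \frac{967}{2} - \left(2790 + 6 i \sqrt{3}\right)} = \frac{1}{- \frac{6547}{2} - 6 i \sqrt{3}}$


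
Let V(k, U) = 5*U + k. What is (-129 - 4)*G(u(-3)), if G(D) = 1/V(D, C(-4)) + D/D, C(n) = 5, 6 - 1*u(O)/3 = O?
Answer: -7049/52 ≈ -135.56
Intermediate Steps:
u(O) = 18 - 3*O
V(k, U) = k + 5*U
G(D) = 1 + 1/(25 + D) (G(D) = 1/(D + 5*5) + D/D = 1/(D + 25) + 1 = 1/(25 + D) + 1 = 1 + 1/(25 + D))
(-129 - 4)*G(u(-3)) = (-129 - 4)*((26 + (18 - 3*(-3)))/(25 + (18 - 3*(-3)))) = -133*(26 + (18 + 9))/(25 + (18 + 9)) = -133*(26 + 27)/(25 + 27) = -133*53/52 = -7049/52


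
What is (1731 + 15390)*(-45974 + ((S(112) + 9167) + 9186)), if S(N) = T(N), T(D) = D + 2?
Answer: -470947347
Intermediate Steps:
T(D) = 2 + D
S(N) = 2 + N
(1731 + 15390)*(-45974 + ((S(112) + 9167) + 9186)) = (1731 + 15390)*(-45974 + (((2 + 112) + 9167) + 9186)) = 17121*(-45974 + ((114 + 9167) + 9186)) = 17121*(-45974 + (9281 + 9186)) = 17121*(-45974 + 18467) = 17121*(-27507) = -470947347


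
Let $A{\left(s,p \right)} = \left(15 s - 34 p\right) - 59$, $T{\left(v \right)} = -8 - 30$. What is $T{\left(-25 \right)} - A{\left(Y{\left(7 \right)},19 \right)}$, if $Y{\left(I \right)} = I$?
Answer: $562$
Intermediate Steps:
$T{\left(v \right)} = -38$
$A{\left(s,p \right)} = -59 - 34 p + 15 s$ ($A{\left(s,p \right)} = \left(- 34 p + 15 s\right) - 59 = -59 - 34 p + 15 s$)
$T{\left(-25 \right)} - A{\left(Y{\left(7 \right)},19 \right)} = -38 - \left(-59 - 646 + 15 \cdot 7\right) = -38 - \left(-59 - 646 + 105\right) = -38 - -600 = -38 + 600 = 562$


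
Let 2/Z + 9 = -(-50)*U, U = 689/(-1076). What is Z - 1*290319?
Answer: -6406470449/22067 ≈ -2.9032e+5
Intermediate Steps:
U = -689/1076 (U = 689*(-1/1076) = -689/1076 ≈ -0.64033)
Z = -1076/22067 (Z = 2/(-9 - (-50)*(-689)/1076) = 2/(-9 - 1*17225/538) = 2/(-9 - 17225/538) = 2/(-22067/538) = 2*(-538/22067) = -1076/22067 ≈ -0.048761)
Z - 1*290319 = -1076/22067 - 1*290319 = -1076/22067 - 290319 = -6406470449/22067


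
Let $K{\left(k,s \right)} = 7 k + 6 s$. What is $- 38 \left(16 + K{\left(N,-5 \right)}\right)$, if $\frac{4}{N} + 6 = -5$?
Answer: $\frac{6916}{11} \approx 628.73$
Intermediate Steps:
$N = - \frac{4}{11}$ ($N = \frac{4}{-6 - 5} = \frac{4}{-11} = 4 \left(- \frac{1}{11}\right) = - \frac{4}{11} \approx -0.36364$)
$K{\left(k,s \right)} = 6 s + 7 k$
$- 38 \left(16 + K{\left(N,-5 \right)}\right) = - 38 \left(16 + \left(6 \left(-5\right) + 7 \left(- \frac{4}{11}\right)\right)\right) = - 38 \left(16 - \frac{358}{11}\right) = \left(-38\right) \left(- \frac{182}{11}\right) = \frac{6916}{11}$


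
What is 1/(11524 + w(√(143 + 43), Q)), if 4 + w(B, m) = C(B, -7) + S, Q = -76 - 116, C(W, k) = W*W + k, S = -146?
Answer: 1/11553 ≈ 8.6558e-5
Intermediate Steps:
C(W, k) = k + W² (C(W, k) = W² + k = k + W²)
Q = -192
w(B, m) = -157 + B² (w(B, m) = -4 + ((-7 + B²) - 146) = -4 + (-153 + B²) = -157 + B²)
1/(11524 + w(√(143 + 43), Q)) = 1/(11524 + (-157 + (√(143 + 43))²)) = 1/(11524 + (-157 + (√186)²)) = 1/(11524 + (-157 + 186)) = 1/(11524 + 29) = 1/11553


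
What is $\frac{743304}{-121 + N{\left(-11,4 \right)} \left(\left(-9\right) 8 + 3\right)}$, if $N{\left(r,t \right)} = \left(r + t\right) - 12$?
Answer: $\frac{371652}{595} \approx 624.63$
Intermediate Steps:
$N{\left(r,t \right)} = -12 + r + t$
$\frac{743304}{-121 + N{\left(-11,4 \right)} \left(\left(-9\right) 8 + 3\right)} = \frac{743304}{-121 + \left(-12 - 11 + 4\right) \left(\left(-9\right) 8 + 3\right)} = \frac{743304}{-121 - 19 \left(-72 + 3\right)} = \frac{743304}{-121 - -1311} = \frac{743304}{-121 + 1311} = \frac{743304}{1190} = 743304 \cdot \frac{1}{1190} = \frac{371652}{595}$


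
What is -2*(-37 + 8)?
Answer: 58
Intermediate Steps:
-2*(-37 + 8) = -2*(-29) = 58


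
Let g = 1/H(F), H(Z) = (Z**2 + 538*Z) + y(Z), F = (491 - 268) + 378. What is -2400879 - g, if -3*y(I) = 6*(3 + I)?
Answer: -1640595047950/683331 ≈ -2.4009e+6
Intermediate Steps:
y(I) = -6 - 2*I (y(I) = -2*(3 + I) = -(18 + 6*I)/3 = -6 - 2*I)
F = 601 (F = 223 + 378 = 601)
H(Z) = -6 + Z**2 + 536*Z (H(Z) = (Z**2 + 538*Z) + (-6 - 2*Z) = -6 + Z**2 + 536*Z)
g = 1/683331 (g = 1/(-6 + 601**2 + 536*601) = 1/(-6 + 361201 + 322136) = 1/683331 ≈ 1.4634e-6)
-2400879 - g = -2400879 - 1*1/683331 = -2400879 - 1/683331 = -1640595047950/683331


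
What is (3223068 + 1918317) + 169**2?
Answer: 5169946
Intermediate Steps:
(3223068 + 1918317) + 169**2 = 5141385 + 28561 = 5169946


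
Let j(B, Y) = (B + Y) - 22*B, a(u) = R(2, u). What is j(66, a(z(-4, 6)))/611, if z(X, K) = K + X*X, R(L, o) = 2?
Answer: -1384/611 ≈ -2.2651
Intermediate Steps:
z(X, K) = K + X²
a(u) = 2
j(B, Y) = Y - 21*B
j(66, a(z(-4, 6)))/611 = (2 - 21*66)/611 = (2 - 1386)*(1/611) = -1384*1/611 = -1384/611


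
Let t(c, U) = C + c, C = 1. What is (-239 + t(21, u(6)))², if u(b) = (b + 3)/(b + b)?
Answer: 47089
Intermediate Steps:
u(b) = (3 + b)/(2*b) (u(b) = (3 + b)/((2*b)) = (3 + b)*(1/(2*b)) = (3 + b)/(2*b))
t(c, U) = 1 + c
(-239 + t(21, u(6)))² = (-239 + (1 + 21))² = (-239 + 22)² = (-217)² = 47089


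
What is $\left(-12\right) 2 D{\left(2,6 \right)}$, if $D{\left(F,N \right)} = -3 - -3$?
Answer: $0$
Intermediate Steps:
$D{\left(F,N \right)} = 0$ ($D{\left(F,N \right)} = -3 + 3 = 0$)
$\left(-12\right) 2 D{\left(2,6 \right)} = \left(-12\right) 2 \cdot 0 = \left(-24\right) 0 = 0$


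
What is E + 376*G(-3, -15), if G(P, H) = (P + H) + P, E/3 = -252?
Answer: -8652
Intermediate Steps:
E = -756 (E = 3*(-252) = -756)
G(P, H) = H + 2*P (G(P, H) = (H + P) + P = H + 2*P)
E + 376*G(-3, -15) = -756 + 376*(-15 + 2*(-3)) = -756 + 376*(-15 - 6) = -756 + 376*(-21) = -756 - 7896 = -8652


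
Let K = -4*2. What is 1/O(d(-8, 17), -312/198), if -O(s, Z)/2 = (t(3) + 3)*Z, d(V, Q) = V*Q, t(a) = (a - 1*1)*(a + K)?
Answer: -33/728 ≈ -0.045330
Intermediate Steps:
K = -8
t(a) = (-1 + a)*(-8 + a) (t(a) = (a - 1*1)*(a - 8) = (a - 1)*(-8 + a) = (-1 + a)*(-8 + a))
d(V, Q) = Q*V
O(s, Z) = 14*Z (O(s, Z) = -2*((8 + 3² - 9*3) + 3)*Z = -2*((8 + 9 - 27) + 3)*Z = -2*(-10 + 3)*Z = -(-14)*Z = 14*Z)
1/O(d(-8, 17), -312/198) = 1/(14*(-312/198)) = 1/(14*(-312*1/198)) = 1/(14*(-52/33)) = 1/(-728/33) = -33/728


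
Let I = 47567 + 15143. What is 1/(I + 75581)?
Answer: 1/138291 ≈ 7.2311e-6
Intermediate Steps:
I = 62710
1/(I + 75581) = 1/(62710 + 75581) = 1/138291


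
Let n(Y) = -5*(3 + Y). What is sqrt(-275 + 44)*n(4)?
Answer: -35*I*sqrt(231) ≈ -531.95*I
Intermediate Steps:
n(Y) = -15 - 5*Y
sqrt(-275 + 44)*n(4) = sqrt(-275 + 44)*(-15 - 5*4) = sqrt(-231)*(-15 - 20) = (I*sqrt(231))*(-35) = -35*I*sqrt(231)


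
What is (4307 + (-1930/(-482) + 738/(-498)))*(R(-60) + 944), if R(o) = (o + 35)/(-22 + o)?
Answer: 6674985781509/1640246 ≈ 4.0695e+6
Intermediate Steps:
R(o) = (35 + o)/(-22 + o)
(4307 + (-1930/(-482) + 738/(-498)))*(R(-60) + 944) = (4307 + (-1930/(-482) + 738/(-498)))*((35 - 60)/(-22 - 60) + 944) = (4307 + (-1930*(-1/482) + 738*(-1/498)))*(-25/(-82) + 944) = (4307 + (965/241 - 123/83))*(-1/82*(-25) + 944) = (4307 + 50452/20003)*(25/82 + 944) = (86203373/20003)*(77433/82) = 6674985781509/1640246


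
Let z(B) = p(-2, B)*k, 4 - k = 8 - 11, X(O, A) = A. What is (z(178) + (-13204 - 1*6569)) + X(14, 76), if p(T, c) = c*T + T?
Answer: -22203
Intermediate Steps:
p(T, c) = T + T*c (p(T, c) = T*c + T = T + T*c)
k = 7 (k = 4 - (8 - 11) = 4 - 1*(-3) = 4 + 3 = 7)
z(B) = -14 - 14*B (z(B) = -2*(1 + B)*7 = (-2 - 2*B)*7 = -14 - 14*B)
(z(178) + (-13204 - 1*6569)) + X(14, 76) = ((-14 - 14*178) + (-13204 - 1*6569)) + 76 = ((-14 - 2492) + (-13204 - 6569)) + 76 = (-2506 - 19773) + 76 = -22279 + 76 = -22203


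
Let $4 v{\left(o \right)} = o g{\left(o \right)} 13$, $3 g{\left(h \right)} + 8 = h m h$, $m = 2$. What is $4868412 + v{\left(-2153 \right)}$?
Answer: $- \frac{43237046691}{2} \approx -2.1619 \cdot 10^{10}$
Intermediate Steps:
$g{\left(h \right)} = - \frac{8}{3} + \frac{2 h^{2}}{3}$ ($g{\left(h \right)} = - \frac{8}{3} + \frac{h 2 h}{3} = - \frac{8}{3} + \frac{2 h h}{3} = - \frac{8}{3} + \frac{2 h^{2}}{3}$)
$v{\left(o \right)} = \frac{13 o \left(- \frac{8}{3} + \frac{2 o^{2}}{3}\right)}{4}$ ($v{\left(o \right)} = \frac{o \left(- \frac{8}{3} + \frac{2 o^{2}}{3}\right) 13}{4} = \frac{13 o \left(- \frac{8}{3} + \frac{2 o^{2}}{3}\right)}{4}$)
$4868412 + v{\left(-2153 \right)} = 4868412 + \frac{13}{6} \left(-2153\right) \left(-4 + \left(-2153\right)^{2}\right) = 4868412 + \frac{13}{6} \left(-2153\right) \left(-4 + 4635409\right) = 4868412 + \frac{13}{6} \left(-2153\right) 4635405 = 4868412 - \frac{43246783515}{2} = - \frac{43237046691}{2}$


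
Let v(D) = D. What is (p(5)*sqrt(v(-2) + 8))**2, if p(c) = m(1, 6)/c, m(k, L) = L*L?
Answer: 7776/25 ≈ 311.04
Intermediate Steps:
m(k, L) = L**2
p(c) = 36/c (p(c) = 6**2/c = 36/c)
(p(5)*sqrt(v(-2) + 8))**2 = ((36/5)*sqrt(-2 + 8))**2 = ((36*(1/5))*sqrt(6))**2 = (36*sqrt(6)/5)**2 = 7776/25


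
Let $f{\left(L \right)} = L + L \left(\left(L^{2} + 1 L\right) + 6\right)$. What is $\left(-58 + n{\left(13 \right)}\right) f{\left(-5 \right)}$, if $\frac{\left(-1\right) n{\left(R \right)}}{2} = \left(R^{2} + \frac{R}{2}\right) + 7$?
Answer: $57105$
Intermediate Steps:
$f{\left(L \right)} = L + L \left(6 + L + L^{2}\right)$ ($f{\left(L \right)} = L + L \left(\left(L^{2} + L\right) + 6\right) = L + L \left(\left(L + L^{2}\right) + 6\right) = L + L \left(6 + L + L^{2}\right)$)
$n{\left(R \right)} = -14 - R - 2 R^{2}$ ($n{\left(R \right)} = - 2 \left(\left(R^{2} + \frac{R}{2}\right) + 7\right) = - 2 \left(7 + R^{2} + \frac{R}{2}\right) = -14 - R - 2 R^{2}$)
$\left(-58 + n{\left(13 \right)}\right) f{\left(-5 \right)} = \left(-58 - \left(27 + 338\right)\right) \left(- 5 \left(7 - 5 + \left(-5\right)^{2}\right)\right) = \left(-58 - 365\right) \left(- 5 \left(7 - 5 + 25\right)\right) = \left(-58 - 365\right) \left(\left(-5\right) 27\right) = \left(-58 - 365\right) \left(-135\right) = \left(-423\right) \left(-135\right) = 57105$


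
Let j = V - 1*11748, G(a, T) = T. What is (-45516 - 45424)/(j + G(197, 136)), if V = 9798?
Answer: 45470/907 ≈ 50.132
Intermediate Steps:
j = -1950 (j = 9798 - 1*11748 = 9798 - 11748 = -1950)
(-45516 - 45424)/(j + G(197, 136)) = (-45516 - 45424)/(-1950 + 136) = -90940/(-1814) = -90940*(-1/1814) = 45470/907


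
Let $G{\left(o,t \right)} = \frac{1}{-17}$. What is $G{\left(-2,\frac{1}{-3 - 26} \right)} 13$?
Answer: $- \frac{13}{17} \approx -0.76471$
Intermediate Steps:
$G{\left(o,t \right)} = - \frac{1}{17}$
$G{\left(-2,\frac{1}{-3 - 26} \right)} 13 = \left(- \frac{1}{17}\right) 13 = - \frac{13}{17}$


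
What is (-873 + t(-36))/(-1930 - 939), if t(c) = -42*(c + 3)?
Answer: -27/151 ≈ -0.17881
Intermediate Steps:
t(c) = -126 - 42*c (t(c) = -42*(3 + c) = -126 - 42*c)
(-873 + t(-36))/(-1930 - 939) = (-873 + (-126 - 42*(-36)))/(-1930 - 939) = (-873 + (-126 + 1512))/(-2869) = (-873 + 1386)*(-1/2869) = 513*(-1/2869) = -27/151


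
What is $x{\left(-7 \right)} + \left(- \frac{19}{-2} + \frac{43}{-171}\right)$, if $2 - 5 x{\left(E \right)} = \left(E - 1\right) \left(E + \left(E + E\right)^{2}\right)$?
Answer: $\frac{533603}{1710} \approx 312.05$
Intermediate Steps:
$x{\left(E \right)} = \frac{2}{5} - \frac{\left(-1 + E\right) \left(E + 4 E^{2}\right)}{5}$ ($x{\left(E \right)} = \frac{2}{5} - \frac{\left(E - 1\right) \left(E + \left(E + E\right)^{2}\right)}{5} = \frac{2}{5} - \frac{\left(-1 + E\right) \left(E + \left(2 E\right)^{2}\right)}{5} = \frac{2}{5} - \frac{\left(-1 + E\right) \left(E + 4 E^{2}\right)}{5}$)
$x{\left(-7 \right)} + \left(- \frac{19}{-2} + \frac{43}{-171}\right) = \left(\frac{2}{5} - \frac{4 \left(-7\right)^{3}}{5} + \frac{1}{5} \left(-7\right) + \frac{3 \left(-7\right)^{2}}{5}\right) + \left(- \frac{19}{-2} + \frac{43}{-171}\right) = \left(\frac{2}{5} - - \frac{1372}{5} - \frac{7}{5} + \frac{3}{5} \cdot 49\right) + \left(\left(-19\right) \left(- \frac{1}{2}\right) + 43 \left(- \frac{1}{171}\right)\right) = \left(\frac{2}{5} + \frac{1372}{5} - \frac{7}{5} + \frac{147}{5}\right) + \left(\frac{19}{2} - \frac{43}{171}\right) = \frac{1514}{5} + \frac{3163}{342} = \frac{533603}{1710}$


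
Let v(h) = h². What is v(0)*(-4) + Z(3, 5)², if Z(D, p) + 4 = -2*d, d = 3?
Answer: 100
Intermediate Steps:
Z(D, p) = -10 (Z(D, p) = -4 - 2*3 = -4 - 6 = -10)
v(0)*(-4) + Z(3, 5)² = 0²*(-4) + (-10)² = 0*(-4) + 100 = 0 + 100 = 100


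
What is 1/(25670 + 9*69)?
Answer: 1/26291 ≈ 3.8036e-5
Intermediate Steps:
1/(25670 + 9*69) = 1/(25670 + 621) = 1/26291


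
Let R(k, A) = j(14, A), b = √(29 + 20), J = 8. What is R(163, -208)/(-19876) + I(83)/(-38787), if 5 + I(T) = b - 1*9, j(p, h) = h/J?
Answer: 81971/55066458 ≈ 0.0014886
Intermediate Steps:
b = 7 (b = √49 = 7)
j(p, h) = h/8
R(k, A) = A/8
I(T) = -7 (I(T) = -5 + (7 - 1*9) = -5 + (7 - 9) = -5 - 2 = -7)
R(163, -208)/(-19876) + I(83)/(-38787) = ((⅛)*(-208))/(-19876) - 7/(-38787) = -26*(-1/19876) - 7*(-1/38787) = 13/9938 + 1/5541 = 81971/55066458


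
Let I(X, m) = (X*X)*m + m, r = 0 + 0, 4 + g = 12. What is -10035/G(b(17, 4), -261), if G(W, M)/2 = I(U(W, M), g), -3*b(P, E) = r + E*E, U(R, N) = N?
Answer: -10035/1089952 ≈ -0.0092068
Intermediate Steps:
g = 8 (g = -4 + 12 = 8)
r = 0
b(P, E) = -E²/3 (b(P, E) = -(0 + E*E)/3 = -(0 + E²)/3 = -E²/3)
I(X, m) = m + m*X² (I(X, m) = X²*m + m = m*X² + m = m + m*X²)
G(W, M) = 16 + 16*M² (G(W, M) = 2*(8*(1 + M²)) = 2*(8 + 8*M²) = 16 + 16*M²)
-10035/G(b(17, 4), -261) = -10035/(16 + 16*(-261)²) = -10035/(16 + 16*68121) = -10035/(16 + 1089936) = -10035/1089952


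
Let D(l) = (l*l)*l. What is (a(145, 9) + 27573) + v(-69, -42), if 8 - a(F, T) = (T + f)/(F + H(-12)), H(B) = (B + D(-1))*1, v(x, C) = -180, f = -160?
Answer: 3617083/132 ≈ 27402.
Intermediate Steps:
D(l) = l³ (D(l) = l²*l = l³)
H(B) = -1 + B (H(B) = (B + (-1)³)*1 = (B - 1)*1 = (-1 + B)*1 = -1 + B)
a(F, T) = 8 - (-160 + T)/(-13 + F) (a(F, T) = 8 - (T - 160)/(F + (-1 - 12)) = 8 - (-160 + T)/(F - 13) = 8 - (-160 + T)/(-13 + F))
(a(145, 9) + 27573) + v(-69, -42) = ((-56 + 9 - 8*145)/(13 - 1*145) + 27573) - 180 = ((-56 + 9 - 1160)/(13 - 145) + 27573) - 180 = (-1207/(-132) + 27573) - 180 = (-1/132*(-1207) + 27573) - 180 = (1207/132 + 27573) - 180 = 3640843/132 - 180 = 3617083/132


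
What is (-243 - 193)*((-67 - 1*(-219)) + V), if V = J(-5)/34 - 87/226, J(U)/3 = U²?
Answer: -128833640/1921 ≈ -67066.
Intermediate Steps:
J(U) = 3*U²
V = 3498/1921 (V = (3*(-5)²)/34 - 87/226 = (3*25)*(1/34) - 87*1/226 = 75*(1/34) - 87/226 = 75/34 - 87/226 = 3498/1921 ≈ 1.8209)
(-243 - 193)*((-67 - 1*(-219)) + V) = (-243 - 193)*((-67 - 1*(-219)) + 3498/1921) = -436*((-67 + 219) + 3498/1921) = -436*(152 + 3498/1921) = -436*295490/1921 = -128833640/1921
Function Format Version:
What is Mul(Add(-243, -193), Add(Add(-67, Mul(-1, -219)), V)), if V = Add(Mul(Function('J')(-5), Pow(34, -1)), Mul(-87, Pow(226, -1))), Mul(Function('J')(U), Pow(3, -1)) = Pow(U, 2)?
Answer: Rational(-128833640, 1921) ≈ -67066.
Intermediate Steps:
Function('J')(U) = Mul(3, Pow(U, 2))
V = Rational(3498, 1921) (V = Add(Mul(Mul(3, Pow(-5, 2)), Pow(34, -1)), Mul(-87, Pow(226, -1))) = Add(Mul(Mul(3, 25), Rational(1, 34)), Mul(-87, Rational(1, 226))) = Add(Mul(75, Rational(1, 34)), Rational(-87, 226)) = Add(Rational(75, 34), Rational(-87, 226)) = Rational(3498, 1921) ≈ 1.8209)
Mul(Add(-243, -193), Add(Add(-67, Mul(-1, -219)), V)) = Mul(Add(-243, -193), Add(Add(-67, Mul(-1, -219)), Rational(3498, 1921))) = Mul(-436, Add(Add(-67, 219), Rational(3498, 1921))) = Mul(-436, Add(152, Rational(3498, 1921))) = Mul(-436, Rational(295490, 1921)) = Rational(-128833640, 1921)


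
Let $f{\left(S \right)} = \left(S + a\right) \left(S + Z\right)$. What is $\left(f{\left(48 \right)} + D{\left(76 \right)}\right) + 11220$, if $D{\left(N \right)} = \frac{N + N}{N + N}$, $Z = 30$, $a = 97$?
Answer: $22531$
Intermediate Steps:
$f{\left(S \right)} = \left(30 + S\right) \left(97 + S\right)$ ($f{\left(S \right)} = \left(S + 97\right) \left(S + 30\right) = \left(97 + S\right) \left(30 + S\right) = \left(30 + S\right) \left(97 + S\right)$)
$D{\left(N \right)} = 1$ ($D{\left(N \right)} = \frac{2 N}{2 N} = 2 N \frac{1}{2 N} = 1$)
$\left(f{\left(48 \right)} + D{\left(76 \right)}\right) + 11220 = \left(\left(2910 + 48^{2} + 127 \cdot 48\right) + 1\right) + 11220 = \left(\left(2910 + 2304 + 6096\right) + 1\right) + 11220 = \left(11310 + 1\right) + 11220 = 11311 + 11220 = 22531$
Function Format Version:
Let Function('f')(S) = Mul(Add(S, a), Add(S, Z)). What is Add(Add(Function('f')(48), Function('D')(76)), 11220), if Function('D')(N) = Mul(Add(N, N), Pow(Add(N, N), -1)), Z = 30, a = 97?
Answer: 22531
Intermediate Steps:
Function('f')(S) = Mul(Add(30, S), Add(97, S)) (Function('f')(S) = Mul(Add(S, 97), Add(S, 30)) = Mul(Add(97, S), Add(30, S)) = Mul(Add(30, S), Add(97, S)))
Function('D')(N) = 1 (Function('D')(N) = Mul(Mul(2, N), Pow(Mul(2, N), -1)) = Mul(Mul(2, N), Mul(Rational(1, 2), Pow(N, -1))) = 1)
Add(Add(Function('f')(48), Function('D')(76)), 11220) = Add(Add(Add(2910, Pow(48, 2), Mul(127, 48)), 1), 11220) = Add(Add(Add(2910, 2304, 6096), 1), 11220) = Add(Add(11310, 1), 11220) = Add(11311, 11220) = 22531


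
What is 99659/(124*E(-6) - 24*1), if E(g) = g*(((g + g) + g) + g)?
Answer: 99659/17832 ≈ 5.5888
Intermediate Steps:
E(g) = 4*g**2 (E(g) = g*((2*g + g) + g) = g*(3*g + g) = g*(4*g) = 4*g**2)
99659/(124*E(-6) - 24*1) = 99659/(124*(4*(-6)**2) - 24*1) = 99659/(124*(4*36) - 24) = 99659/(124*144 - 24) = 99659/(17856 - 24) = 99659/17832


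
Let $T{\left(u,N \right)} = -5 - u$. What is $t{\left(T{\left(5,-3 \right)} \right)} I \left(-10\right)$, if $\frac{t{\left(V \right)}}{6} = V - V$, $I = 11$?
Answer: $0$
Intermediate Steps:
$t{\left(V \right)} = 0$ ($t{\left(V \right)} = 6 \left(V - V\right) = 6 \cdot 0 = 0$)
$t{\left(T{\left(5,-3 \right)} \right)} I \left(-10\right) = 0 \cdot 11 \left(-10\right) = 0 \left(-10\right) = 0$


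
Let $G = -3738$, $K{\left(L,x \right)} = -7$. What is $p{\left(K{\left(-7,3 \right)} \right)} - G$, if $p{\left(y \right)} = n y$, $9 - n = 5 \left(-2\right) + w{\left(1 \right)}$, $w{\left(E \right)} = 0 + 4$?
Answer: $3633$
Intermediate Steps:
$w{\left(E \right)} = 4$
$n = 15$ ($n = 9 - \left(5 \left(-2\right) + 4\right) = 9 - \left(-10 + 4\right) = 9 - -6 = 9 + 6 = 15$)
$p{\left(y \right)} = 15 y$
$p{\left(K{\left(-7,3 \right)} \right)} - G = 15 \left(-7\right) - -3738 = -105 + 3738 = 3633$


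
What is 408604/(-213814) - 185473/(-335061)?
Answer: -48625270411/35820366327 ≈ -1.3575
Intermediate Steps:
408604/(-213814) - 185473/(-335061) = 408604*(-1/213814) - 185473*(-1/335061) = -204302/106907 + 185473/335061 = -48625270411/35820366327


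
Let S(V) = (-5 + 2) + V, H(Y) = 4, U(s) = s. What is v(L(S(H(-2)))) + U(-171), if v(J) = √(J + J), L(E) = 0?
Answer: -171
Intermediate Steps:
S(V) = -3 + V
v(J) = √2*√J (v(J) = √(2*J) = √2*√J)
v(L(S(H(-2)))) + U(-171) = √2*√0 - 171 = √2*0 - 171 = 0 - 171 = -171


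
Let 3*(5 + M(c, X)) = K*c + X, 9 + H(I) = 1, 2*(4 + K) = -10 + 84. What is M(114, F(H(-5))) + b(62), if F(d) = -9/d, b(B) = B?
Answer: 10491/8 ≈ 1311.4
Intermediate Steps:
K = 33 (K = -4 + (-10 + 84)/2 = -4 + (½)*74 = -4 + 37 = 33)
H(I) = -8 (H(I) = -9 + 1 = -8)
M(c, X) = -5 + 11*c + X/3 (M(c, X) = -5 + (33*c + X)/3 = -5 + (X + 33*c)/3 = -5 + (11*c + X/3) = -5 + 11*c + X/3)
M(114, F(H(-5))) + b(62) = (-5 + 11*114 + (-9/(-8))/3) + 62 = (-5 + 1254 + (-9*(-⅛))/3) + 62 = (-5 + 1254 + (⅓)*(9/8)) + 62 = (-5 + 1254 + 3/8) + 62 = 9995/8 + 62 = 10491/8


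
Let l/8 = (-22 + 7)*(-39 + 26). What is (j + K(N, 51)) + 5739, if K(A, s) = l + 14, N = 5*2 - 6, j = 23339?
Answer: 30652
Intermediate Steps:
l = 1560 (l = 8*((-22 + 7)*(-39 + 26)) = 8*(-15*(-13)) = 8*195 = 1560)
N = 4 (N = 10 - 6 = 4)
K(A, s) = 1574 (K(A, s) = 1560 + 14 = 1574)
(j + K(N, 51)) + 5739 = (23339 + 1574) + 5739 = 24913 + 5739 = 30652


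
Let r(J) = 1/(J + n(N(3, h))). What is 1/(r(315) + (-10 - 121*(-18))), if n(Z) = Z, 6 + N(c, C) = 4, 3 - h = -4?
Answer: 313/678585 ≈ 0.00046125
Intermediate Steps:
h = 7 (h = 3 - 1*(-4) = 3 + 4 = 7)
N(c, C) = -2 (N(c, C) = -6 + 4 = -2)
r(J) = 1/(-2 + J) (r(J) = 1/(J - 2) = 1/(-2 + J))
1/(r(315) + (-10 - 121*(-18))) = 1/(1/(-2 + 315) + (-10 - 121*(-18))) = 1/(1/313 + (-10 + 2178)) = 1/(1/313 + 2168) = 1/(678585/313) = 313/678585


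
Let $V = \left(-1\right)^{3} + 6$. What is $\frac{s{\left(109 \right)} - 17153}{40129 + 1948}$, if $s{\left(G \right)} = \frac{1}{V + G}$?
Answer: $- \frac{1955441}{4796778} \approx -0.40766$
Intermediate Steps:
$V = 5$ ($V = -1 + 6 = 5$)
$s{\left(G \right)} = \frac{1}{5 + G}$
$\frac{s{\left(109 \right)} - 17153}{40129 + 1948} = \frac{\frac{1}{5 + 109} - 17153}{40129 + 1948} = \frac{\frac{1}{114} - 17153}{42077} = \left(\frac{1}{114} - 17153\right) \frac{1}{42077} = \left(- \frac{1955441}{114}\right) \frac{1}{42077} = - \frac{1955441}{4796778}$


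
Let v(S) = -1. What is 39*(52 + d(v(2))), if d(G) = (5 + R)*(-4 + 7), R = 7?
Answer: 3432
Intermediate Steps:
d(G) = 36 (d(G) = (5 + 7)*(-4 + 7) = 12*3 = 36)
39*(52 + d(v(2))) = 39*(52 + 36) = 39*88 = 3432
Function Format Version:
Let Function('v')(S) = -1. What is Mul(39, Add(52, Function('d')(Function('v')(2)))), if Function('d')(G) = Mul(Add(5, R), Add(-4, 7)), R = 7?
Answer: 3432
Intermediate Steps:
Function('d')(G) = 36 (Function('d')(G) = Mul(Add(5, 7), Add(-4, 7)) = Mul(12, 3) = 36)
Mul(39, Add(52, Function('d')(Function('v')(2)))) = Mul(39, Add(52, 36)) = Mul(39, 88) = 3432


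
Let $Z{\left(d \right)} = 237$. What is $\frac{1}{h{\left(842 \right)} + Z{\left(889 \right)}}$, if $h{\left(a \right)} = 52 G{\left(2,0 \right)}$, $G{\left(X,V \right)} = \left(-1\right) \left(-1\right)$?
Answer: $\frac{1}{289} \approx 0.0034602$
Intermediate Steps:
$G{\left(X,V \right)} = 1$
$h{\left(a \right)} = 52$ ($h{\left(a \right)} = 52 \cdot 1 = 52$)
$\frac{1}{h{\left(842 \right)} + Z{\left(889 \right)}} = \frac{1}{52 + 237} = \frac{1}{289}$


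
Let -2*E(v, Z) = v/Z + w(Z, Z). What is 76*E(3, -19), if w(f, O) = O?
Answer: 728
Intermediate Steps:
E(v, Z) = -Z/2 - v/(2*Z) (E(v, Z) = -(v/Z + Z)/2 = -(Z + v/Z)/2 = -Z/2 - v/(2*Z))
76*E(3, -19) = 76*((1/2)*(-1*3 - 1*(-19)**2)/(-19)) = 76*((1/2)*(-1/19)*(-3 - 1*361)) = 76*((1/2)*(-1/19)*(-3 - 361)) = 76*((1/2)*(-1/19)*(-364)) = 76*(182/19) = 728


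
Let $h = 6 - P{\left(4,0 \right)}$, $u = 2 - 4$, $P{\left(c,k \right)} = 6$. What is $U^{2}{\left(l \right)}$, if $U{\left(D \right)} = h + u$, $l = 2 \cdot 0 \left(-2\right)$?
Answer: $4$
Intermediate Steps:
$l = 0$ ($l = 0 \left(-2\right) = 0$)
$u = -2$
$h = 0$ ($h = 6 - 6 = 0$)
$U{\left(D \right)} = -2$ ($U{\left(D \right)} = 0 - 2 = -2$)
$U^{2}{\left(l \right)} = \left(-2\right)^{2} = 4$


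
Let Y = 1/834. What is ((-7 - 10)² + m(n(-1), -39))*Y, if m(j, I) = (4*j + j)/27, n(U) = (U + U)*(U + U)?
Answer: 7823/22518 ≈ 0.34741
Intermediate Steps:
n(U) = 4*U² (n(U) = (2*U)*(2*U) = 4*U²)
Y = 1/834 ≈ 0.0011990
m(j, I) = 5*j/27 (m(j, I) = (5*j)*(1/27) = 5*j/27)
((-7 - 10)² + m(n(-1), -39))*Y = ((-7 - 10)² + 5*(4*(-1)²)/27)*(1/834) = ((-17)² + 5*(4*1)/27)*(1/834) = (289 + (5/27)*4)*(1/834) = (289 + 20/27)*(1/834) = (7823/27)*(1/834) = 7823/22518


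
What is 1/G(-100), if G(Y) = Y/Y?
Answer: 1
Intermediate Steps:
G(Y) = 1
1/G(-100) = 1/1 = 1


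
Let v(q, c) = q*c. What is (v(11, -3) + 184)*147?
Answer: 22197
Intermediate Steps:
v(q, c) = c*q
(v(11, -3) + 184)*147 = (-3*11 + 184)*147 = (-33 + 184)*147 = 151*147 = 22197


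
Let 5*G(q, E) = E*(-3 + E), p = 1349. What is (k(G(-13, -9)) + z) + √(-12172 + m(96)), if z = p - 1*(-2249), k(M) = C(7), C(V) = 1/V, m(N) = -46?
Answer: 25187/7 + I*√12218 ≈ 3598.1 + 110.54*I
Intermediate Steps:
G(q, E) = E*(-3 + E)/5 (G(q, E) = (E*(-3 + E))/5 = E*(-3 + E)/5)
k(M) = ⅐ (k(M) = 1/7 = ⅐)
z = 3598 (z = 1349 - 1*(-2249) = 1349 + 2249 = 3598)
(k(G(-13, -9)) + z) + √(-12172 + m(96)) = (⅐ + 3598) + √(-12172 - 46) = 25187/7 + √(-12218) = 25187/7 + I*√12218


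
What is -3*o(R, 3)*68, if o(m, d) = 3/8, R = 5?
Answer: -153/2 ≈ -76.500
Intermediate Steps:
o(m, d) = 3/8 (o(m, d) = 3*(1/8) = 3/8)
-3*o(R, 3)*68 = -3*3/8*68 = -9/8*68 = -153/2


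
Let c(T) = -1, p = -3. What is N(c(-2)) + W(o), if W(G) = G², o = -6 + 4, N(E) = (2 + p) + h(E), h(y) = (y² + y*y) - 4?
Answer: 1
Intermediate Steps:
h(y) = -4 + 2*y² (h(y) = (y² + y²) - 4 = 2*y² - 4 = -4 + 2*y²)
N(E) = -5 + 2*E² (N(E) = (2 - 3) + (-4 + 2*E²) = -1 + (-4 + 2*E²) = -5 + 2*E²)
o = -2
N(c(-2)) + W(o) = (-5 + 2*(-1)²) + (-2)² = (-5 + 2*1) + 4 = (-5 + 2) + 4 = -3 + 4 = 1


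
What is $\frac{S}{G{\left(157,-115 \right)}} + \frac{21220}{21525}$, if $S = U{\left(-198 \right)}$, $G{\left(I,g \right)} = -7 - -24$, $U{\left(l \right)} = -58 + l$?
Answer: $- \frac{1029932}{73185} \approx -14.073$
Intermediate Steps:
$G{\left(I,g \right)} = 17$ ($G{\left(I,g \right)} = -7 + 24 = 17$)
$S = -256$ ($S = -58 - 198 = -256$)
$\frac{S}{G{\left(157,-115 \right)}} + \frac{21220}{21525} = - \frac{256}{17} + \frac{21220}{21525} = \left(-256\right) \frac{1}{17} + 21220 \cdot \frac{1}{21525} = - \frac{256}{17} + \frac{4244}{4305} = - \frac{1029932}{73185}$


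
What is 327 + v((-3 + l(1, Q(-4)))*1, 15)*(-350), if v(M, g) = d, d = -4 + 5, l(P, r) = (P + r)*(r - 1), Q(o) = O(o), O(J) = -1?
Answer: -23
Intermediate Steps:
Q(o) = -1
l(P, r) = (-1 + r)*(P + r) (l(P, r) = (P + r)*(-1 + r) = (-1 + r)*(P + r))
d = 1
v(M, g) = 1
327 + v((-3 + l(1, Q(-4)))*1, 15)*(-350) = 327 + 1*(-350) = 327 - 350 = -23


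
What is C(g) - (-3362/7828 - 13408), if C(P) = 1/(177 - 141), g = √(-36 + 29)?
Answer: 944652631/70452 ≈ 13408.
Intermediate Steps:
g = I*√7 (g = √(-7) = I*√7 ≈ 2.6458*I)
C(P) = 1/36
C(g) - (-3362/7828 - 13408) = 1/36 - (-3362/7828 - 13408) = 1/36 - (-3362*1/7828 - 13408) = 1/36 - (-1681/3914 - 13408) = 1/36 - 1*(-52480593/3914) = 1/36 + 52480593/3914 = 944652631/70452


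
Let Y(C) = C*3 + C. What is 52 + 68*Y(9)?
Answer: 2500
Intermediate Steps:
Y(C) = 4*C (Y(C) = 3*C + C = 4*C)
52 + 68*Y(9) = 52 + 68*(4*9) = 52 + 68*36 = 52 + 2448 = 2500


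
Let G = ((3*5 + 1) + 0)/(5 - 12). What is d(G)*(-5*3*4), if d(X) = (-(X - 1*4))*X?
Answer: 42240/49 ≈ 862.04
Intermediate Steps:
G = -16/7 (G = ((15 + 1) + 0)/(-7) = (16 + 0)*(-1/7) = 16*(-1/7) = -16/7 ≈ -2.2857)
d(X) = X*(4 - X) (d(X) = (-(X - 4))*X = (-(-4 + X))*X = (4 - X)*X = X*(4 - X))
d(G)*(-5*3*4) = (-16*(4 - 1*(-16/7))/7)*(-5*3*4) = (-16*(4 + 16/7)/7)*(-15*4) = -16/7*44/7*(-60) = -704/49*(-60) = 42240/49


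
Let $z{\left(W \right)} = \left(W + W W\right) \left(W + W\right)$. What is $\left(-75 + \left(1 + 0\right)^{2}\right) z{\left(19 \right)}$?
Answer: $-1068560$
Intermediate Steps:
$z{\left(W \right)} = 2 W \left(W + W^{2}\right)$ ($z{\left(W \right)} = \left(W + W^{2}\right) 2 W = 2 W \left(W + W^{2}\right)$)
$\left(-75 + \left(1 + 0\right)^{2}\right) z{\left(19 \right)} = \left(-75 + \left(1 + 0\right)^{2}\right) 2 \cdot 19^{2} \left(1 + 19\right) = \left(-75 + 1^{2}\right) 2 \cdot 361 \cdot 20 = \left(-75 + 1\right) 14440 = \left(-74\right) 14440 = -1068560$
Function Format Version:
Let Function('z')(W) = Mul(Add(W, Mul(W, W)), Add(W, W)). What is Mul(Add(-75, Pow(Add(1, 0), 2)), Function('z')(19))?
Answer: -1068560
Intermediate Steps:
Function('z')(W) = Mul(2, W, Add(W, Pow(W, 2))) (Function('z')(W) = Mul(Add(W, Pow(W, 2)), Mul(2, W)) = Mul(2, W, Add(W, Pow(W, 2))))
Mul(Add(-75, Pow(Add(1, 0), 2)), Function('z')(19)) = Mul(Add(-75, Pow(Add(1, 0), 2)), Mul(2, Pow(19, 2), Add(1, 19))) = Mul(Add(-75, Pow(1, 2)), Mul(2, 361, 20)) = Mul(Add(-75, 1), 14440) = Mul(-74, 14440) = -1068560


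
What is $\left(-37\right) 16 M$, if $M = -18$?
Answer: $10656$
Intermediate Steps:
$\left(-37\right) 16 M = \left(-37\right) 16 \left(-18\right) = \left(-592\right) \left(-18\right) = 10656$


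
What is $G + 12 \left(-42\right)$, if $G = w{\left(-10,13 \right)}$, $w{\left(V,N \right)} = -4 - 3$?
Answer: $-511$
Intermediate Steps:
$w{\left(V,N \right)} = -7$ ($w{\left(V,N \right)} = -4 - 3 = -7$)
$G = -7$
$G + 12 \left(-42\right) = -7 + 12 \left(-42\right) = -7 - 504 = -511$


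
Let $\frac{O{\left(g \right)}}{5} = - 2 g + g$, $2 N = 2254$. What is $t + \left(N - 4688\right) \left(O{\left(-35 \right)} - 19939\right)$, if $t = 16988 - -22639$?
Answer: $70419231$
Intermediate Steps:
$N = 1127$ ($N = \frac{1}{2} \cdot 2254 = 1127$)
$O{\left(g \right)} = - 5 g$ ($O{\left(g \right)} = 5 \left(- 2 g + g\right) = 5 \left(- g\right) = - 5 g$)
$t = 39627$ ($t = 16988 + 22639 = 39627$)
$t + \left(N - 4688\right) \left(O{\left(-35 \right)} - 19939\right) = 39627 + \left(1127 - 4688\right) \left(\left(-5\right) \left(-35\right) - 19939\right) = 39627 - 3561 \left(175 - 19939\right) = 39627 - -70379604 = 39627 + 70379604 = 70419231$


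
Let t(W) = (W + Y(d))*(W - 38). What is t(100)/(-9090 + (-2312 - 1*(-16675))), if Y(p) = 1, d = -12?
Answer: 6262/5273 ≈ 1.1876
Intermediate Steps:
t(W) = (1 + W)*(-38 + W) (t(W) = (W + 1)*(W - 38) = (1 + W)*(-38 + W))
t(100)/(-9090 + (-2312 - 1*(-16675))) = (-38 + 100**2 - 37*100)/(-9090 + (-2312 - 1*(-16675))) = (-38 + 10000 - 3700)/(-9090 + (-2312 + 16675)) = 6262/(-9090 + 14363) = 6262/5273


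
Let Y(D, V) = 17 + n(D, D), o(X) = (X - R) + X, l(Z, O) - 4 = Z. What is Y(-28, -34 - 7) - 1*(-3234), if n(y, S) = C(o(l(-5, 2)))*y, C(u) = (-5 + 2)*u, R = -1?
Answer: 3167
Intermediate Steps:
l(Z, O) = 4 + Z
o(X) = 1 + 2*X (o(X) = (X - 1*(-1)) + X = (X + 1) + X = (1 + X) + X = 1 + 2*X)
C(u) = -3*u
n(y, S) = 3*y (n(y, S) = (-3*(1 + 2*(4 - 5)))*y = (-3*(1 + 2*(-1)))*y = (-3*(1 - 2))*y = (-3*(-1))*y = 3*y)
Y(D, V) = 17 + 3*D
Y(-28, -34 - 7) - 1*(-3234) = (17 + 3*(-28)) - 1*(-3234) = (17 - 84) + 3234 = -67 + 3234 = 3167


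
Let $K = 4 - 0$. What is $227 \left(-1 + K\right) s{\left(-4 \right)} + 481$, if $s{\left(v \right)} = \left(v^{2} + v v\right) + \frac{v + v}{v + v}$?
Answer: $22954$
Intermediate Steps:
$K = 4$ ($K = 4 + 0 = 4$)
$s{\left(v \right)} = 1 + 2 v^{2}$ ($s{\left(v \right)} = \left(v^{2} + v^{2}\right) + \frac{2 v}{2 v} = 2 v^{2} + 2 v \frac{1}{2 v} = 2 v^{2} + 1 = 1 + 2 v^{2}$)
$227 \left(-1 + K\right) s{\left(-4 \right)} + 481 = 227 \left(-1 + 4\right) \left(1 + 2 \left(-4\right)^{2}\right) + 481 = 227 \cdot 3 \left(1 + 2 \cdot 16\right) + 481 = 227 \cdot 3 \left(1 + 32\right) + 481 = 227 \cdot 3 \cdot 33 + 481 = 227 \cdot 99 + 481 = 22473 + 481 = 22954$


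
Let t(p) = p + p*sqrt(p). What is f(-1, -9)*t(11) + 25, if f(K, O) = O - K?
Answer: -63 - 88*sqrt(11) ≈ -354.86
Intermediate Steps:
t(p) = p + p**(3/2)
f(-1, -9)*t(11) + 25 = (-9 - 1*(-1))*(11 + 11**(3/2)) + 25 = (-9 + 1)*(11 + 11*sqrt(11)) + 25 = -8*(11 + 11*sqrt(11)) + 25 = (-88 - 88*sqrt(11)) + 25 = -63 - 88*sqrt(11)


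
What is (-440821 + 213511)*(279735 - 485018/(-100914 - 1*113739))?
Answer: -4549718908294210/71551 ≈ -6.3587e+10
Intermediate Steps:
(-440821 + 213511)*(279735 - 485018/(-100914 - 1*113739)) = -227310*(279735 - 485018/(-100914 - 113739)) = -227310*(279735 - 485018/(-214653)) = -227310*(279735 - 485018*(-1/214653)) = -227310*(279735 + 485018/214653) = -227310*60046441973/214653 = -4549718908294210/71551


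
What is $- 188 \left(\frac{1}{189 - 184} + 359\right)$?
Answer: $- \frac{337648}{5} \approx -67530.0$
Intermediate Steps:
$- 188 \left(\frac{1}{189 - 184} + 359\right) = - 188 \left(\frac{1}{5} + 359\right) = \left(-188\right) \frac{1796}{5} = - \frac{337648}{5}$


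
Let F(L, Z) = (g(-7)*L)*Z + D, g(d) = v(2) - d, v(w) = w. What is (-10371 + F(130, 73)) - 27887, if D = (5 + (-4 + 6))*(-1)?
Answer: 47145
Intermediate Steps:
g(d) = 2 - d
D = -7 (D = (5 + 2)*(-1) = 7*(-1) = -7)
F(L, Z) = -7 + 9*L*Z (F(L, Z) = ((2 - 1*(-7))*L)*Z - 7 = ((2 + 7)*L)*Z - 7 = (9*L)*Z - 7 = 9*L*Z - 7 = -7 + 9*L*Z)
(-10371 + F(130, 73)) - 27887 = (-10371 + (-7 + 9*130*73)) - 27887 = (-10371 + (-7 + 85410)) - 27887 = (-10371 + 85403) - 27887 = 75032 - 27887 = 47145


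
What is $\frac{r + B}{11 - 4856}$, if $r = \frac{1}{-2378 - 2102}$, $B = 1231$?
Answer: $- \frac{1838293}{7235200} \approx -0.25408$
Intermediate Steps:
$r = - \frac{1}{4480}$ ($r = \frac{1}{-4480} = - \frac{1}{4480} \approx -0.00022321$)
$\frac{r + B}{11 - 4856} = \frac{- \frac{1}{4480} + 1231}{11 - 4856} = \frac{5514879}{4480 \left(-4845\right)} = \frac{5514879}{4480} \left(- \frac{1}{4845}\right) = - \frac{1838293}{7235200}$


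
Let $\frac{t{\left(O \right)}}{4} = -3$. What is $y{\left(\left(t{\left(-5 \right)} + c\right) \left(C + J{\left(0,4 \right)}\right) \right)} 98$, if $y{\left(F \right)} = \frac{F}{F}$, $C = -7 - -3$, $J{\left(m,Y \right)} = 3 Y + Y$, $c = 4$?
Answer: $98$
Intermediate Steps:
$J{\left(m,Y \right)} = 4 Y$
$C = -4$ ($C = -7 + 3 = -4$)
$t{\left(O \right)} = -12$ ($t{\left(O \right)} = 4 \left(-3\right) = -12$)
$y{\left(F \right)} = 1$
$y{\left(\left(t{\left(-5 \right)} + c\right) \left(C + J{\left(0,4 \right)}\right) \right)} 98 = 1 \cdot 98 = 98$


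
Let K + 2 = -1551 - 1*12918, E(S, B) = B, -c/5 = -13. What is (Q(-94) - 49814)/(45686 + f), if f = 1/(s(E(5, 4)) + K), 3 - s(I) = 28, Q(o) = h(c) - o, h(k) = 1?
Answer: -720726624/662264255 ≈ -1.0883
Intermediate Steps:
c = 65 (c = -5*(-13) = 65)
K = -14471 (K = -2 + (-1551 - 1*12918) = -2 + (-1551 - 12918) = -2 - 14469 = -14471)
Q(o) = 1 - o
s(I) = -25 (s(I) = 3 - 1*28 = 3 - 28 = -25)
f = -1/14496 (f = 1/(-25 - 14471) = 1/(-14496) = -1/14496 ≈ -6.8985e-5)
(Q(-94) - 49814)/(45686 + f) = ((1 - 1*(-94)) - 49814)/(45686 - 1/14496) = ((1 + 94) - 49814)/(662264255/14496) = (95 - 49814)*(14496/662264255) = -49719*14496/662264255 = -720726624/662264255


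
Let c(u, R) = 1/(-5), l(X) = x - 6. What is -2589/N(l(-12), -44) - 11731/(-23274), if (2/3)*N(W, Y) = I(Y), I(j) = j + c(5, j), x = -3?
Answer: 203447171/5143554 ≈ 39.554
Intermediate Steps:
l(X) = -9 (l(X) = -3 - 6 = -9)
c(u, R) = -1/5
I(j) = -1/5 + j (I(j) = j - 1/5 = -1/5 + j)
N(W, Y) = -3/10 + 3*Y/2 (N(W, Y) = 3*(-1/5 + Y)/2 = -3/10 + 3*Y/2)
-2589/N(l(-12), -44) - 11731/(-23274) = -2589/(-3/10 + (3/2)*(-44)) - 11731/(-23274) = -2589/(-3/10 - 66) - 11731*(-1/23274) = -2589/(-663/10) + 11731/23274 = -2589*(-10/663) + 11731/23274 = 8630/221 + 11731/23274 = 203447171/5143554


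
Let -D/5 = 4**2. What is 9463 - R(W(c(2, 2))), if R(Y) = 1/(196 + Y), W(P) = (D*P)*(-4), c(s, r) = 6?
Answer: 20023707/2116 ≈ 9463.0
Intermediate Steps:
D = -80 (D = -5*4**2 = -5*16 = -80)
W(P) = 320*P (W(P) = -80*P*(-4) = 320*P)
9463 - R(W(c(2, 2))) = 9463 - 1/(196 + 320*6) = 9463 - 1/(196 + 1920) = 9463 - 1/2116 = 20023707/2116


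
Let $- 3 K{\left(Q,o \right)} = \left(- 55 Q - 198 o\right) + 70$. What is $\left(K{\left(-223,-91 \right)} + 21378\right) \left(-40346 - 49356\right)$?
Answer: $- \frac{3030223262}{3} \approx -1.0101 \cdot 10^{9}$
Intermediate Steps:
$K{\left(Q,o \right)} = - \frac{70}{3} + 66 o + \frac{55 Q}{3}$ ($K{\left(Q,o \right)} = - \frac{\left(- 55 Q - 198 o\right) + 70}{3} = - \frac{\left(- 198 o - 55 Q\right) + 70}{3} = - \frac{70 - 198 o - 55 Q}{3} = - \frac{70}{3} + 66 o + \frac{55 Q}{3}$)
$\left(K{\left(-223,-91 \right)} + 21378\right) \left(-40346 - 49356\right) = \left(\left(- \frac{70}{3} + 66 \left(-91\right) + \frac{55}{3} \left(-223\right)\right) + 21378\right) \left(-40346 - 49356\right) = \left(\left(- \frac{70}{3} - 6006 - \frac{12265}{3}\right) + 21378\right) \left(-89702\right) = \left(- \frac{30353}{3} + 21378\right) \left(-89702\right) = \frac{33781}{3} \left(-89702\right) = - \frac{3030223262}{3}$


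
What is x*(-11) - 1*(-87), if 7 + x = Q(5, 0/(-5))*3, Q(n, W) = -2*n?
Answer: 494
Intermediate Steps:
x = -37 (x = -7 - 2*5*3 = -7 - 10*3 = -7 - 30 = -37)
x*(-11) - 1*(-87) = -37*(-11) - 1*(-87) = 407 + 87 = 494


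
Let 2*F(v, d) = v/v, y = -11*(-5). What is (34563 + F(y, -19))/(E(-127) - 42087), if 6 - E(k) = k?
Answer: -69127/83908 ≈ -0.82384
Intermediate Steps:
y = 55
E(k) = 6 - k
F(v, d) = ½ (F(v, d) = (v/v)/2 = (½)*1 = ½)
(34563 + F(y, -19))/(E(-127) - 42087) = (34563 + ½)/((6 - 1*(-127)) - 42087) = 69127/(2*((6 + 127) - 42087)) = 69127/(2*(133 - 42087)) = (69127/2)/(-41954) = (69127/2)*(-1/41954) = -69127/83908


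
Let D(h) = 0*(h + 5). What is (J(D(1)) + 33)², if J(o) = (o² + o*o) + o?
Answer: 1089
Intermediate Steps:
D(h) = 0 (D(h) = 0*(5 + h) = 0)
J(o) = o + 2*o² (J(o) = (o² + o²) + o = 2*o² + o = o + 2*o²)
(J(D(1)) + 33)² = (0*(1 + 2*0) + 33)² = (0*(1 + 0) + 33)² = (0*1 + 33)² = (0 + 33)² = 33² = 1089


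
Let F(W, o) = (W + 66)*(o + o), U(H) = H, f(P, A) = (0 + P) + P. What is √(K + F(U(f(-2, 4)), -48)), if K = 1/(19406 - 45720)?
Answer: I*√4121323125706/26314 ≈ 77.149*I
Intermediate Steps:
f(P, A) = 2*P (f(P, A) = P + P = 2*P)
F(W, o) = 2*o*(66 + W) (F(W, o) = (66 + W)*(2*o) = 2*o*(66 + W))
K = -1/26314 (K = 1/(-26314) = -1/26314 ≈ -3.8003e-5)
√(K + F(U(f(-2, 4)), -48)) = √(-1/26314 + 2*(-48)*(66 + 2*(-2))) = √(-1/26314 + 2*(-48)*(66 - 4)) = √(-1/26314 + 2*(-48)*62) = √(-1/26314 - 5952) = √(-156620929/26314) = I*√4121323125706/26314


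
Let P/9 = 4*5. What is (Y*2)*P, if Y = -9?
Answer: -3240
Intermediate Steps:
P = 180 (P = 9*(4*5) = 9*20 = 180)
(Y*2)*P = -9*2*180 = -18*180 = -3240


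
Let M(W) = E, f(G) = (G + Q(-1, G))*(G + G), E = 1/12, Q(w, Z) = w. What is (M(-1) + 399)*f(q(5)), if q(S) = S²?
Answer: 478900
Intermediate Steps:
E = 1/12 ≈ 0.083333
f(G) = 2*G*(-1 + G) (f(G) = (G - 1)*(G + G) = (-1 + G)*(2*G) = 2*G*(-1 + G))
M(W) = 1/12
(M(-1) + 399)*f(q(5)) = (1/12 + 399)*(2*5²*(-1 + 5²)) = 4789*(2*25*(-1 + 25))/12 = 4789*(2*25*24)/12 = (4789/12)*1200 = 478900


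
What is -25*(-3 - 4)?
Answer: 175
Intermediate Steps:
-25*(-3 - 4) = -(-175) = -25*(-7) = 175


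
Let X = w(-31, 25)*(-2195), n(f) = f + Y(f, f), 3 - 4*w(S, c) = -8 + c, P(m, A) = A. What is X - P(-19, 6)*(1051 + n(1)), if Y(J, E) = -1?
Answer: 2753/2 ≈ 1376.5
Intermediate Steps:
w(S, c) = 11/4 - c/4 (w(S, c) = ¾ - (-8 + c)/4 = ¾ + (2 - c/4) = 11/4 - c/4)
n(f) = -1 + f (n(f) = f - 1 = -1 + f)
X = 15365/2 (X = (11/4 - ¼*25)*(-2195) = (11/4 - 25/4)*(-2195) = -7/2*(-2195) = 15365/2 ≈ 7682.5)
X - P(-19, 6)*(1051 + n(1)) = 15365/2 - 6*(1051 + (-1 + 1)) = 15365/2 - 6*(1051 + 0) = 15365/2 - 6*1051 = 15365/2 - 1*6306 = 15365/2 - 6306 = 2753/2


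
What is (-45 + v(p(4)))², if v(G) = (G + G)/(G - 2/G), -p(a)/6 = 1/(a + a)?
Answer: 1108809/529 ≈ 2096.0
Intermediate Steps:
p(a) = -3/a (p(a) = -6/(a + a) = -6*1/(2*a) = -3/a)
v(G) = 2*G/(G - 2/G) (v(G) = (2*G)/(G - 2/G) = 2*G/(G - 2/G))
(-45 + v(p(4)))² = (-45 + 2*(-3/4)²/(-2 + (-3/4)²))² = (-45 + 2*(-3*¼)²/(-2 + (-3*¼)²))² = (-45 + 2*(-¾)²/(-2 + (-¾)²))² = (-45 + 2*(9/16)/(-2 + 9/16))² = (-45 + 2*(9/16)/(-23/16))² = (-45 + 2*(9/16)*(-16/23))² = (-45 - 18/23)² = (-1053/23)² = 1108809/529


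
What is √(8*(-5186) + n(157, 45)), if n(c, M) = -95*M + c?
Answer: I*√45606 ≈ 213.56*I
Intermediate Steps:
n(c, M) = c - 95*M
√(8*(-5186) + n(157, 45)) = √(8*(-5186) + (157 - 95*45)) = √(-41488 + (157 - 4275)) = √(-41488 - 4118) = √(-45606) = I*√45606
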